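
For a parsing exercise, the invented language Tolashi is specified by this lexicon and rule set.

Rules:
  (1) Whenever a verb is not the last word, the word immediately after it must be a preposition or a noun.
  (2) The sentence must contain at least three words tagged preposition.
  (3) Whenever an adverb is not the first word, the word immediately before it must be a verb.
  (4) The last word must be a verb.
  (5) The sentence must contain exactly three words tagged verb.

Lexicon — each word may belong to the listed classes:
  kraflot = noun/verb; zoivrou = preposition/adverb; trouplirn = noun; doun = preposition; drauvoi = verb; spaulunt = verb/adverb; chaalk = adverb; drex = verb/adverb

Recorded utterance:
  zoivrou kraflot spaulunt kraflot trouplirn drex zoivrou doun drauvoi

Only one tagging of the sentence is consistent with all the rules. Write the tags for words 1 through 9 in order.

Candidates per position — 1:zoivrou {preposition,adverb}; 2:kraflot {noun,verb}; 3:spaulunt {verb,adverb}; 4:kraflot {noun,verb}; 5:trouplirn {noun}; 6:drex {verb,adverb}; 7:zoivrou {preposition,adverb}; 8:doun {preposition}; 9:drauvoi {verb}.
Position 1: tagging it adverb would leave rule 2 unsatisfiable, so it must be preposition.
Position 2: tagging it verb would leave rule 1 unsatisfiable, so it must be noun.
Position 3: tagging it adverb would leave rule 3 unsatisfiable, so it must be verb.
Position 4: tagging it verb would leave rule 1 unsatisfiable, so it must be noun.
Position 6: tagging it adverb would leave rule 3 unsatisfiable, so it must be verb.
Position 7: tagging it adverb would leave rule 1 unsatisfiable, so it must be preposition.
The only consistent sequence is: preposition noun verb noun noun verb preposition preposition verb.
Verifying each rule — rule 1 ✓; rule 2 ✓; rule 3 ✓; rule 4 ✓; rule 5 ✓.

preposition noun verb noun noun verb preposition preposition verb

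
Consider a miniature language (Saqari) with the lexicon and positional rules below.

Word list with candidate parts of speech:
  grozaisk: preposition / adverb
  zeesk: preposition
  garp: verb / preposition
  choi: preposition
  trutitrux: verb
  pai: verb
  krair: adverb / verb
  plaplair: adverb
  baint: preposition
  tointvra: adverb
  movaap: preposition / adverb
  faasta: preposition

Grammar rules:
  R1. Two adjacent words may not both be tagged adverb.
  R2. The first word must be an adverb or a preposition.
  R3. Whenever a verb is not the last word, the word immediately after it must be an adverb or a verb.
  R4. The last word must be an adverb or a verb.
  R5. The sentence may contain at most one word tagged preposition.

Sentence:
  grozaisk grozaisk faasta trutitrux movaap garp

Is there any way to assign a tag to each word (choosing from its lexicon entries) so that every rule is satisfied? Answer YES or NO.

Candidates per position — 1:grozaisk {preposition,adverb}; 2:grozaisk {preposition,adverb}; 3:faasta {preposition}; 4:trutitrux {verb}; 5:movaap {preposition,adverb}; 6:garp {verb,preposition}.
Every candidate sequence violates at least one rule; no consistent tagging exists.

NO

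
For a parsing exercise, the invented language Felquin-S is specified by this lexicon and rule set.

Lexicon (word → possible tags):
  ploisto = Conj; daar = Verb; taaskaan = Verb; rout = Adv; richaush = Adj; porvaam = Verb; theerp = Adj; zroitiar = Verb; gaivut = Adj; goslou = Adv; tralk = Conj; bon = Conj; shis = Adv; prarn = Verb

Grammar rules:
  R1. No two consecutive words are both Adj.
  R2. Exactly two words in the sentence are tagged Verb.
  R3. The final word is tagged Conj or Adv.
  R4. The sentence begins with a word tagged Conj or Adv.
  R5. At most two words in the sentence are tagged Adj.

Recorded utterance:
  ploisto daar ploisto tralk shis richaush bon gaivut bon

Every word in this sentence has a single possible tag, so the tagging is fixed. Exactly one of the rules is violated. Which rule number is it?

2

Fixed tagging: Conj Verb Conj Conj Adv Adj Conj Adj Conj.
Applying the rules: R1 pass, R2 fail, R3 pass, R4 pass, R5 pass.
Only rule 2 fails.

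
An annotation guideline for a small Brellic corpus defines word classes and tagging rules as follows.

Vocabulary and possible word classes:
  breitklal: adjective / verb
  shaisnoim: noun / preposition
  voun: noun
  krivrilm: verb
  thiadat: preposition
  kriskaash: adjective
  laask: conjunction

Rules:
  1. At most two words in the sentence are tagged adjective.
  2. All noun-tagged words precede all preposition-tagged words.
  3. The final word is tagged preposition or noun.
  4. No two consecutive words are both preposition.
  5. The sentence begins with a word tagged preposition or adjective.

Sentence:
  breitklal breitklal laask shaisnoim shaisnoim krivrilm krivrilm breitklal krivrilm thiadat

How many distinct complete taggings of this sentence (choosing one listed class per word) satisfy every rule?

6

Candidates per position — 1:breitklal {adjective,verb}; 2:breitklal {adjective,verb}; 3:laask {conjunction}; 4:shaisnoim {noun,preposition}; 5:shaisnoim {noun,preposition}; 6:krivrilm {verb}; 7:krivrilm {verb}; 8:breitklal {adjective,verb}; 9:krivrilm {verb}; 10:thiadat {preposition}.
There are 32 candidate sequences in total.
Checking each against the rules leaves 6 sequences.
Count = 6.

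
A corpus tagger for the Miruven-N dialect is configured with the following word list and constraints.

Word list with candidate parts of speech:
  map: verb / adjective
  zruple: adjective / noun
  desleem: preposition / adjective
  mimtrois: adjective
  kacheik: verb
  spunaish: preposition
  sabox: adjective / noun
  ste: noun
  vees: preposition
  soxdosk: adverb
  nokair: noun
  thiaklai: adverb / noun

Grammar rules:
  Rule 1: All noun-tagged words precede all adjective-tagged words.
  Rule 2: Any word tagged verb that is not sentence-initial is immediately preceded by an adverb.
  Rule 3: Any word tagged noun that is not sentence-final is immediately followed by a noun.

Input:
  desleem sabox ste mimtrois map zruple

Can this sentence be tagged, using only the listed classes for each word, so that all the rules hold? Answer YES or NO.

Candidates per position — 1:desleem {preposition,adjective}; 2:sabox {adjective,noun}; 3:ste {noun}; 4:mimtrois {adjective}; 5:map {verb,adjective}; 6:zruple {adjective,noun}.
Rule 3 cannot be satisfied by any choice of tags from the lexicon.
So there is no consistent tagging.

NO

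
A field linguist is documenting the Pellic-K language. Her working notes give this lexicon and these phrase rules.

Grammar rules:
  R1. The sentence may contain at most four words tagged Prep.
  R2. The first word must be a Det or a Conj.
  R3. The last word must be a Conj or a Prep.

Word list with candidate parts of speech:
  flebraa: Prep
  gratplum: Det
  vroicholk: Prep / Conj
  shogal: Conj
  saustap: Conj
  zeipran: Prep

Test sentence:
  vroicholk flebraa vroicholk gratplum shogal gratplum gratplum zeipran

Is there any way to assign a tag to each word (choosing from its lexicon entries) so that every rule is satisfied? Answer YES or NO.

YES

Candidates per position — 1:vroicholk {Prep,Conj}; 2:flebraa {Prep}; 3:vroicholk {Prep,Conj}; 4:gratplum {Det}; 5:shogal {Conj}; 6:gratplum {Det}; 7:gratplum {Det}; 8:zeipran {Prep}.
One satisfying assignment: Conj Prep Conj Det Conj Det Det Prep.
Check: rule 1 holds; rule 2 holds; rule 3 holds.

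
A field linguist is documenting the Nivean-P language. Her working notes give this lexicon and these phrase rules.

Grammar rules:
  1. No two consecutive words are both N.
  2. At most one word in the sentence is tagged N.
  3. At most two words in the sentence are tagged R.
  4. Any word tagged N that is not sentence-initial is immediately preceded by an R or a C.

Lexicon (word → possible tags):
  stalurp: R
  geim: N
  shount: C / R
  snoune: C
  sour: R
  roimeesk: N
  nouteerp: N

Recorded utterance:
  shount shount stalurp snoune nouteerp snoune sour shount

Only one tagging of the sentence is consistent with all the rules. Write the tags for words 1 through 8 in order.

C C R C N C R C

Candidates per position — 1:shount {C,R}; 2:shount {C,R}; 3:stalurp {R}; 4:snoune {C}; 5:nouteerp {N}; 6:snoune {C}; 7:sour {R}; 8:shount {C,R}.
Word 1 cannot be R — rule 3 would then fail for every completion. It is C.
Word 2 cannot be R — rule 3 would then fail for every completion. It is C.
Word 8 cannot be R — rule 3 would then fail for every completion. It is C.
The unique satisfying tagging is: C C R C N C R C.
Rule-by-rule: rule 1 ok; rule 2 ok; rule 3 ok; rule 4 ok.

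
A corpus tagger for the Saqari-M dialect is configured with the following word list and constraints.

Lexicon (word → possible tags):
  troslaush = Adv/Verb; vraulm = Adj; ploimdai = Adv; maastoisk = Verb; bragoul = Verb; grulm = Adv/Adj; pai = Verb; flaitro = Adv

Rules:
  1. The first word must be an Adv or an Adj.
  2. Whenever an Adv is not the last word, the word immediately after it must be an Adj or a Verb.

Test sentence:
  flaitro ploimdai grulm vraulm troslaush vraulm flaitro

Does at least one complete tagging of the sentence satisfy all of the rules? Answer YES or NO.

Candidates per position — 1:flaitro {Adv}; 2:ploimdai {Adv}; 3:grulm {Adv,Adj}; 4:vraulm {Adj}; 5:troslaush {Adv,Verb}; 6:vraulm {Adj}; 7:flaitro {Adv}.
Rule 2 cannot be satisfied by any choice of tags from the lexicon.
So there is no consistent tagging.

NO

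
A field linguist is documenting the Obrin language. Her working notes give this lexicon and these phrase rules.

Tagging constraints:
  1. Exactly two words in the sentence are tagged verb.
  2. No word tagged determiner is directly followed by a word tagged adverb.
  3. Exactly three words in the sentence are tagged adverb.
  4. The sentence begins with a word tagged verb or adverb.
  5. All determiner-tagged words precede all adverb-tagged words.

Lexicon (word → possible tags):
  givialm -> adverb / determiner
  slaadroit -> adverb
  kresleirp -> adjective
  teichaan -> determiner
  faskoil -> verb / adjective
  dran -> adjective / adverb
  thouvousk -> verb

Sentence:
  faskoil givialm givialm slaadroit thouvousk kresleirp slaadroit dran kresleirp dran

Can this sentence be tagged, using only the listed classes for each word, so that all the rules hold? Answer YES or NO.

Candidates per position — 1:faskoil {verb,adjective}; 2:givialm {adverb,determiner}; 3:givialm {adverb,determiner}; 4:slaadroit {adverb}; 5:thouvousk {verb}; 6:kresleirp {adjective}; 7:slaadroit {adverb}; 8:dran {adjective,adverb}; 9:kresleirp {adjective}; 10:dran {adjective,adverb}.
Every candidate sequence violates at least one rule; no consistent tagging exists.

NO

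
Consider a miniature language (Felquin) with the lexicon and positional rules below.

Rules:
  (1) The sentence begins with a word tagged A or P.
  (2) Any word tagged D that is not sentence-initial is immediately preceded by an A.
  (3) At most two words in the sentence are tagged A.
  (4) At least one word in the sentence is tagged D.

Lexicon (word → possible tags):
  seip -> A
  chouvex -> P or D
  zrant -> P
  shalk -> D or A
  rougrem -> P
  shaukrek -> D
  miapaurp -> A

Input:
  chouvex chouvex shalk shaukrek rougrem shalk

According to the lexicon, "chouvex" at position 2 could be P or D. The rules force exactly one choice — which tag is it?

P

Candidates per position — 1:chouvex {P,D}; 2:chouvex {P,D}; 3:shalk {D,A}; 4:shaukrek {D}; 5:rougrem {P}; 6:shalk {D,A}.
Word 1 cannot be D — rule 1 would then fail for every completion. It is P.
Word 2 cannot be D — rule 2 would then fail for every completion. It is P.
Word 3 cannot be D — rule 2 would then fail for every completion. It is A.
Word 6 cannot be D — rule 2 would then fail for every completion. It is A.
So the tagging must be: P P A D P A.
Verifying each rule — rule 1 holds; rule 2 holds; rule 3 holds; rule 4 holds.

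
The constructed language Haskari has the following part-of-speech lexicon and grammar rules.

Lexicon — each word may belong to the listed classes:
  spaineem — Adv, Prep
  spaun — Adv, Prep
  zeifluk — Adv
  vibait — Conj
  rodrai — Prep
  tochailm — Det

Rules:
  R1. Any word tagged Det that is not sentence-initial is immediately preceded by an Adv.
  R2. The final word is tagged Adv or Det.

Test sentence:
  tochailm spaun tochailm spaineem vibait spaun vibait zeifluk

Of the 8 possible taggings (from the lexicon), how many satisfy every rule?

4

Candidates per position — 1:tochailm {Det}; 2:spaun {Adv,Prep}; 3:tochailm {Det}; 4:spaineem {Adv,Prep}; 5:vibait {Conj}; 6:spaun {Adv,Prep}; 7:vibait {Conj}; 8:zeifluk {Adv}.
There are 8 candidate sequences in total.
The sequences that satisfy every rule: Det Adv Det Adv Conj Adv Conj Adv; Det Adv Det Adv Conj Prep Conj Adv; Det Adv Det Prep Conj Adv Conj Adv; Det Adv Det Prep Conj Prep Conj Adv.
Count = 4.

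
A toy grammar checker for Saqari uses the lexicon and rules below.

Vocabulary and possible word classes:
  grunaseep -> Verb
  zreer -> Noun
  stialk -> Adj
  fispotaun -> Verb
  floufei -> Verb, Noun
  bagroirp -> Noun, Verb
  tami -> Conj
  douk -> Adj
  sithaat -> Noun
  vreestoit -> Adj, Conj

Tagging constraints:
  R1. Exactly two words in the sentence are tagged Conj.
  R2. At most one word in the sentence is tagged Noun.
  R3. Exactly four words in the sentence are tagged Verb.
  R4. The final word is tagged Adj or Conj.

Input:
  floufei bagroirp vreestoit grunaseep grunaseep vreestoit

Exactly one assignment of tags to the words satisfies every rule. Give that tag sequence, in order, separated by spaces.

Candidates per position — 1:floufei {Verb,Noun}; 2:bagroirp {Noun,Verb}; 3:vreestoit {Adj,Conj}; 4:grunaseep {Verb}; 5:grunaseep {Verb}; 6:vreestoit {Adj,Conj}.
Position 1: tagging it Noun would leave rule 3 unsatisfiable, so it must be Verb.
Position 2: tagging it Noun would leave rule 3 unsatisfiable, so it must be Verb.
Position 3: tagging it Adj would leave rule 1 unsatisfiable, so it must be Conj.
Position 6: tagging it Adj would leave rule 1 unsatisfiable, so it must be Conj.
That leaves exactly one tagging: Verb Verb Conj Verb Verb Conj.
Rule-by-rule: rule 1 holds; rule 2 holds; rule 3 holds; rule 4 holds.

Verb Verb Conj Verb Verb Conj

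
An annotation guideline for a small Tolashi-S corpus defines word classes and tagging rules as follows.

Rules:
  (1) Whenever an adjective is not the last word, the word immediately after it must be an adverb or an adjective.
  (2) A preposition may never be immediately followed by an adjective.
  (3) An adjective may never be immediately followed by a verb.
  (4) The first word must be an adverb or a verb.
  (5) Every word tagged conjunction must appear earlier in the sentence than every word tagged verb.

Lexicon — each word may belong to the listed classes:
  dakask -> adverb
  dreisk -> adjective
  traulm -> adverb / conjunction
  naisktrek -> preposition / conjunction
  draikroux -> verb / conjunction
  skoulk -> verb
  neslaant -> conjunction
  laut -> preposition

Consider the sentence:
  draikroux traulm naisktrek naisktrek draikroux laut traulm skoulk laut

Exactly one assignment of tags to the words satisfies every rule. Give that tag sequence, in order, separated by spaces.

Candidates per position — 1:draikroux {verb,conjunction}; 2:traulm {adverb,conjunction}; 3:naisktrek {preposition,conjunction}; 4:naisktrek {preposition,conjunction}; 5:draikroux {verb,conjunction}; 6:laut {preposition}; 7:traulm {adverb,conjunction}; 8:skoulk {verb}; 9:laut {preposition}.
Position 1: tagging it conjunction would leave rule 4 unsatisfiable, so it must be verb.
Position 2: tagging it conjunction would leave rule 5 unsatisfiable, so it must be adverb.
Position 3: tagging it conjunction would leave rule 5 unsatisfiable, so it must be preposition.
Position 4: tagging it conjunction would leave rule 5 unsatisfiable, so it must be preposition.
Position 5: tagging it conjunction would leave rule 5 unsatisfiable, so it must be verb.
Position 7: tagging it conjunction would leave rule 5 unsatisfiable, so it must be adverb.
That leaves exactly one tagging: verb adverb preposition preposition verb preposition adverb verb preposition.
Rule-by-rule: rule 1 holds; rule 2 holds; rule 3 holds; rule 4 holds; rule 5 holds.

verb adverb preposition preposition verb preposition adverb verb preposition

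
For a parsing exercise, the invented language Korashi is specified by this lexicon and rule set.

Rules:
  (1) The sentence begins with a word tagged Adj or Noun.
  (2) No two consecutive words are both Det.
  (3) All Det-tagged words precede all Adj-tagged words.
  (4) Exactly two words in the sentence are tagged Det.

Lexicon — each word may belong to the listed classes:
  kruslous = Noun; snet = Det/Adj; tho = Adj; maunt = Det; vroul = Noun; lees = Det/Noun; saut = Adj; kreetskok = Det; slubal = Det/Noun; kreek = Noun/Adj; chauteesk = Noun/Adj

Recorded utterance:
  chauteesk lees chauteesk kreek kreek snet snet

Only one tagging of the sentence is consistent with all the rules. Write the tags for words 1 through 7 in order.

Noun Det Noun Noun Noun Det Adj

Candidates per position — 1:chauteesk {Noun,Adj}; 2:lees {Det,Noun}; 3:chauteesk {Noun,Adj}; 4:kreek {Noun,Adj}; 5:kreek {Noun,Adj}; 6:snet {Det,Adj}; 7:snet {Det,Adj}.
The remaining ambiguous positions (1, 2, 3, 4, 5, 6, 7) are resolved jointly — only one combination satisfies every rule.
The unique satisfying tagging is: Noun Det Noun Noun Noun Det Adj.
Verifying each rule — rule 1 ✓; rule 2 ✓; rule 3 ✓; rule 4 ✓.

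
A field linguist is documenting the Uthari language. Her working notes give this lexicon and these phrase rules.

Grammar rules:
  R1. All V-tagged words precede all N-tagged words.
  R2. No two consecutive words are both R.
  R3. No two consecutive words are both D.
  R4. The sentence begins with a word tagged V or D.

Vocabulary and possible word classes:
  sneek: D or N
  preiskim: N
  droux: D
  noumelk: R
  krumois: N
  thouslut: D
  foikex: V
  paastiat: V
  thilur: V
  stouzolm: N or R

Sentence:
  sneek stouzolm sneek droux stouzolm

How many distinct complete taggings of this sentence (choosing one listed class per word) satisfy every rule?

Candidates per position — 1:sneek {D,N}; 2:stouzolm {N,R}; 3:sneek {D,N}; 4:droux {D}; 5:stouzolm {N,R}.
There are 16 candidate sequences in total.
The sequences that satisfy every rule: D N N D N; D N N D R; D R N D N; D R N D R.
Count = 4.

4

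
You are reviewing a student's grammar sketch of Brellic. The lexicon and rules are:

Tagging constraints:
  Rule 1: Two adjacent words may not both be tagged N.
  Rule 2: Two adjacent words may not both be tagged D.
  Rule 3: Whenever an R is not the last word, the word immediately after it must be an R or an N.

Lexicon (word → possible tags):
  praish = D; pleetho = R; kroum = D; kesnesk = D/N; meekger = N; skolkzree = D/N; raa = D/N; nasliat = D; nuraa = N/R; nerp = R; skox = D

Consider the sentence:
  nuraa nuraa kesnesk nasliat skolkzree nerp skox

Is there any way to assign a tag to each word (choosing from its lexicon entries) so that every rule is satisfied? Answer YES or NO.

NO

Candidates per position — 1:nuraa {N,R}; 2:nuraa {N,R}; 3:kesnesk {D,N}; 4:nasliat {D}; 5:skolkzree {D,N}; 6:nerp {R}; 7:skox {D}.
Rule 3 cannot be satisfied by any choice of tags from the lexicon.
So there is no consistent tagging.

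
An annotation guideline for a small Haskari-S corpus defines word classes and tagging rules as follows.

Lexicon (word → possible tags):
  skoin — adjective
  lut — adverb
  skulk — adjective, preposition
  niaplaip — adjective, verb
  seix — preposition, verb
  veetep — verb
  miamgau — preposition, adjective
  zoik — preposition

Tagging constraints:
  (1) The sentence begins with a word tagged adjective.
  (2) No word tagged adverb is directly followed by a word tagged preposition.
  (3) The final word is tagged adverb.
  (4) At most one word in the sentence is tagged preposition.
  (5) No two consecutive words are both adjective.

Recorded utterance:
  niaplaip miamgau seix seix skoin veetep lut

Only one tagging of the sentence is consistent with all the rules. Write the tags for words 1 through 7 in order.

Candidates per position — 1:niaplaip {adjective,verb}; 2:miamgau {preposition,adjective}; 3:seix {preposition,verb}; 4:seix {preposition,verb}; 5:skoin {adjective}; 6:veetep {verb}; 7:lut {adverb}.
Word 1 cannot be verb — rule 1 would then fail for every completion. It is adjective.
Word 2 cannot be adjective — rule 5 would then fail for every completion. It is preposition.
Word 3 cannot be preposition — rule 4 would then fail for every completion. It is verb.
Word 4 cannot be preposition — rule 4 would then fail for every completion. It is verb.
So the tagging must be: adjective preposition verb verb adjective verb adverb.
Check: rule 1 ✓; rule 2 ✓; rule 3 ✓; rule 4 ✓; rule 5 ✓.

adjective preposition verb verb adjective verb adverb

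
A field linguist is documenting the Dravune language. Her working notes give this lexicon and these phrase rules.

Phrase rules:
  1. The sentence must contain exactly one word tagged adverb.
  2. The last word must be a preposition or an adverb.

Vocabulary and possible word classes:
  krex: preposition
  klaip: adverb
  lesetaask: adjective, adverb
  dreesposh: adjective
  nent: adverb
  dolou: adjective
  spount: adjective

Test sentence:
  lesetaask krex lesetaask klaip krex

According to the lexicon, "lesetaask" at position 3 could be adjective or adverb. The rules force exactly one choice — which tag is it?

adjective

Candidates per position — 1:lesetaask {adjective,adverb}; 2:krex {preposition}; 3:lesetaask {adjective,adverb}; 4:klaip {adverb}; 5:krex {preposition}.
Word 1 cannot be adverb — rule 1 would then fail for every completion. It is adjective.
Word 3 cannot be adverb — rule 1 would then fail for every completion. It is adjective.
The unique satisfying tagging is: adjective preposition adjective adverb preposition.
Checking: rule 1 ok; rule 2 ok.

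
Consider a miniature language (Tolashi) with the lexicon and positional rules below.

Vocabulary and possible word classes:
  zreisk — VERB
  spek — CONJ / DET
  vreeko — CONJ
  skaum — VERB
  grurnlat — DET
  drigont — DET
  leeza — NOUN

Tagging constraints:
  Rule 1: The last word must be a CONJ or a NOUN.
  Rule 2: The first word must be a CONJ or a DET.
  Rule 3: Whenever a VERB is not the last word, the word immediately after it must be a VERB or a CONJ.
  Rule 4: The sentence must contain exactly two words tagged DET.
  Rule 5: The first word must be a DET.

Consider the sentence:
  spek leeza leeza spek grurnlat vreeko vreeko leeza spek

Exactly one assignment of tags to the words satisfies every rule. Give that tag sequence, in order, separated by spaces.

DET NOUN NOUN CONJ DET CONJ CONJ NOUN CONJ

Candidates per position — 1:spek {CONJ,DET}; 2:leeza {NOUN}; 3:leeza {NOUN}; 4:spek {CONJ,DET}; 5:grurnlat {DET}; 6:vreeko {CONJ}; 7:vreeko {CONJ}; 8:leeza {NOUN}; 9:spek {CONJ,DET}.
Position 1: tagging it CONJ would leave rule 5 unsatisfiable, so it must be DET.
Position 4: tagging it DET would leave rule 4 unsatisfiable, so it must be CONJ.
Position 9: tagging it DET would leave rule 1 unsatisfiable, so it must be CONJ.
The unique satisfying tagging is: DET NOUN NOUN CONJ DET CONJ CONJ NOUN CONJ.
Checking: rule 1 satisfied; rule 2 satisfied; rule 3 satisfied; rule 4 satisfied; rule 5 satisfied.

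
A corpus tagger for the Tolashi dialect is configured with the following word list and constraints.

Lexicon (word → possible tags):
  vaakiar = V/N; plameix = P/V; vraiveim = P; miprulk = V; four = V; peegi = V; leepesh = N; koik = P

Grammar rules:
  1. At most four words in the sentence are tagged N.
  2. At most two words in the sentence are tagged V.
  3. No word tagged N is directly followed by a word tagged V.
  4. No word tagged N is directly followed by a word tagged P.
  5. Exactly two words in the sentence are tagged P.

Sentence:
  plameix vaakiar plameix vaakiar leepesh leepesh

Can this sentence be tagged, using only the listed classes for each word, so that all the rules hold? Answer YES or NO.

Candidates per position — 1:plameix {P,V}; 2:vaakiar {V,N}; 3:plameix {P,V}; 4:vaakiar {V,N}; 5:leepesh {N}; 6:leepesh {N}.
One satisfying assignment: P V P V N N.
Check: rule 1 ok; rule 2 ok; rule 3 ok; rule 4 ok; rule 5 ok.

YES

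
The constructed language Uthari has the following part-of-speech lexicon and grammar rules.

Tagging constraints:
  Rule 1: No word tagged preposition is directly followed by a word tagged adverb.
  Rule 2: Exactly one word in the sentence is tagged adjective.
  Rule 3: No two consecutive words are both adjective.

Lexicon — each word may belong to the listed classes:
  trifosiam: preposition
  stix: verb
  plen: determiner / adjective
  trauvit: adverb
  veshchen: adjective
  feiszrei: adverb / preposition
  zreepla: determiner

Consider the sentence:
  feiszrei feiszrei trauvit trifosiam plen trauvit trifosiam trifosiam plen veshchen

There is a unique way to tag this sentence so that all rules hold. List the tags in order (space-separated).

Candidates per position — 1:feiszrei {adverb,preposition}; 2:feiszrei {adverb,preposition}; 3:trauvit {adverb}; 4:trifosiam {preposition}; 5:plen {determiner,adjective}; 6:trauvit {adverb}; 7:trifosiam {preposition}; 8:trifosiam {preposition}; 9:plen {determiner,adjective}; 10:veshchen {adjective}.
Word 1 cannot be preposition — rule 1 would then fail for every completion. It is adverb.
Word 2 cannot be preposition — rule 1 would then fail for every completion. It is adverb.
Word 5 cannot be adjective — rule 2 would then fail for every completion. It is determiner.
Word 9 cannot be adjective — rule 2 would then fail for every completion. It is determiner.
That leaves exactly one tagging: adverb adverb adverb preposition determiner adverb preposition preposition determiner adjective.
Rule-by-rule: rule 1 ok; rule 2 ok; rule 3 ok.

adverb adverb adverb preposition determiner adverb preposition preposition determiner adjective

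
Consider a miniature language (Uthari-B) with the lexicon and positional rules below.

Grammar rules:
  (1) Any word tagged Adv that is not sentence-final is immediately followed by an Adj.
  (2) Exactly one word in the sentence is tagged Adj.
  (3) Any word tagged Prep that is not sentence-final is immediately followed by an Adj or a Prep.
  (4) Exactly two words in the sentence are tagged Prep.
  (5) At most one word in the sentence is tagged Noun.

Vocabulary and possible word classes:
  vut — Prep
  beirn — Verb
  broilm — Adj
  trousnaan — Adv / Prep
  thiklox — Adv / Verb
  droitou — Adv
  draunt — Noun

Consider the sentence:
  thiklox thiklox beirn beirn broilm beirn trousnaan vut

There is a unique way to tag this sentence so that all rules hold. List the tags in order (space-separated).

Candidates per position — 1:thiklox {Adv,Verb}; 2:thiklox {Adv,Verb}; 3:beirn {Verb}; 4:beirn {Verb}; 5:broilm {Adj}; 6:beirn {Verb}; 7:trousnaan {Adv,Prep}; 8:vut {Prep}.
Word 1 cannot be Adv — rule 1 would then fail for every completion. It is Verb.
Word 2 cannot be Adv — rule 1 would then fail for every completion. It is Verb.
Word 7 cannot be Adv — rule 1 would then fail for every completion. It is Prep.
The only consistent sequence is: Verb Verb Verb Verb Adj Verb Prep Prep.
Checking: rule 1 ok; rule 2 ok; rule 3 ok; rule 4 ok; rule 5 ok.

Verb Verb Verb Verb Adj Verb Prep Prep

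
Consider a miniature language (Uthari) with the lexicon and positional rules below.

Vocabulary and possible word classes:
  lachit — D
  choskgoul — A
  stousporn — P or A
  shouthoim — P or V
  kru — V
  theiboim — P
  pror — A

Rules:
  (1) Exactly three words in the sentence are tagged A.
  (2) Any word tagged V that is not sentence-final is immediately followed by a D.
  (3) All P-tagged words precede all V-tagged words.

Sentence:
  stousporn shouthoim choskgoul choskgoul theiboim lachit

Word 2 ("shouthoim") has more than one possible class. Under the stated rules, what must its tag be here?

Candidates per position — 1:stousporn {P,A}; 2:shouthoim {P,V}; 3:choskgoul {A}; 4:choskgoul {A}; 5:theiboim {P}; 6:lachit {D}.
If word 1 were P, no tagging could satisfy rule 1; so word 1 is A.
If word 2 were V, no tagging could satisfy rule 2; so word 2 is P.
The only consistent sequence is: A P A A P D.
Check: rule 1 holds; rule 2 holds; rule 3 holds.

P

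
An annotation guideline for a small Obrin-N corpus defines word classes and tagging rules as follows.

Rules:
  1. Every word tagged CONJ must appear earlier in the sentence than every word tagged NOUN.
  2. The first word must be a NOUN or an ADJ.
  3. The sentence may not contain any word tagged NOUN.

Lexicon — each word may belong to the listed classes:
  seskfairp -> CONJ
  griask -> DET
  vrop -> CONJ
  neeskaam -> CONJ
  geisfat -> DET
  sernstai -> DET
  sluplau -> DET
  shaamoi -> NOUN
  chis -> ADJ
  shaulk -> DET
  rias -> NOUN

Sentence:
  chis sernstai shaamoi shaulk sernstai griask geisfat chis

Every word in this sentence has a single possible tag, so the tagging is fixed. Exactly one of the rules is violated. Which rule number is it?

Fixed tagging: ADJ DET NOUN DET DET DET DET ADJ.
Checking each rule: R1 ok, R2 ok, R3 fails.
Only rule 3 fails.

3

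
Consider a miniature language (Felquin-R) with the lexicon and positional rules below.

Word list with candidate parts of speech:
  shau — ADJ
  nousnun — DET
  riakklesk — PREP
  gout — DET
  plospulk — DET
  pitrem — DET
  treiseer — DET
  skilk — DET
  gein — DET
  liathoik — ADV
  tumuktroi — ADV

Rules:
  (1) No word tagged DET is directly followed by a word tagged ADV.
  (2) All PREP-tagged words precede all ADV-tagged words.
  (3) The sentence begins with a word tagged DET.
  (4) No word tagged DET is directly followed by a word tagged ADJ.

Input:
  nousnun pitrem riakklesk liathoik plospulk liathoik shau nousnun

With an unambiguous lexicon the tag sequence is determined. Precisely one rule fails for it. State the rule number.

1

Fixed tagging: DET DET PREP ADV DET ADV ADJ DET.
Checking each rule: R1 violated, R2 holds, R3 holds, R4 holds.
Only rule 1 fails.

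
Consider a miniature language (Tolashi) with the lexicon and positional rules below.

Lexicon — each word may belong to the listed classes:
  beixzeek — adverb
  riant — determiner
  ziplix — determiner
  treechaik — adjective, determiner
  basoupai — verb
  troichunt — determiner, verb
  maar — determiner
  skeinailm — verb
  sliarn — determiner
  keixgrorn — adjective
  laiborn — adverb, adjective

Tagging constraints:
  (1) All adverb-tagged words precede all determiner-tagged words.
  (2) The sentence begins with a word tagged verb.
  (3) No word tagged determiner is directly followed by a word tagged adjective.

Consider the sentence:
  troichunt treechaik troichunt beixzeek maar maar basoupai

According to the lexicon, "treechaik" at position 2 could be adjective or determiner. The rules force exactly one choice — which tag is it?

adjective

Candidates per position — 1:troichunt {determiner,verb}; 2:treechaik {adjective,determiner}; 3:troichunt {determiner,verb}; 4:beixzeek {adverb}; 5:maar {determiner}; 6:maar {determiner}; 7:basoupai {verb}.
Word 1 cannot be determiner — rule 1 would then fail for every completion. It is verb.
Word 2 cannot be determiner — rule 1 would then fail for every completion. It is adjective.
Word 3 cannot be determiner — rule 1 would then fail for every completion. It is verb.
That leaves exactly one tagging: verb adjective verb adverb determiner determiner verb.
Rule-by-rule: rule 1 ✓; rule 2 ✓; rule 3 ✓.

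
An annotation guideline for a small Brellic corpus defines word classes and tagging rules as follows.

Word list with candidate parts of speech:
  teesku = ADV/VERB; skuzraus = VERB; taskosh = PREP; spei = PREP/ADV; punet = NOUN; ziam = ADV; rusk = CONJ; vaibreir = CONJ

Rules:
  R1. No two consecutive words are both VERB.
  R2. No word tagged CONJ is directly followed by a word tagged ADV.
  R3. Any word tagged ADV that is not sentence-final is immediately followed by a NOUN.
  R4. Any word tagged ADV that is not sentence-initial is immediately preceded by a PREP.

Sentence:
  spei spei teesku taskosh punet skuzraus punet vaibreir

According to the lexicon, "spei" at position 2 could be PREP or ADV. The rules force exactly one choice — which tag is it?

PREP

Candidates per position — 1:spei {PREP,ADV}; 2:spei {PREP,ADV}; 3:teesku {ADV,VERB}; 4:taskosh {PREP}; 5:punet {NOUN}; 6:skuzraus {VERB}; 7:punet {NOUN}; 8:vaibreir {CONJ}.
Position 1: tagging it ADV would leave rule 3 unsatisfiable, so it must be PREP.
Position 2: tagging it ADV would leave rule 3 unsatisfiable, so it must be PREP.
Position 3: tagging it ADV would leave rule 3 unsatisfiable, so it must be VERB.
The unique satisfying tagging is: PREP PREP VERB PREP NOUN VERB NOUN CONJ.
Verifying each rule — rule 1 ✓; rule 2 ✓; rule 3 ✓; rule 4 ✓.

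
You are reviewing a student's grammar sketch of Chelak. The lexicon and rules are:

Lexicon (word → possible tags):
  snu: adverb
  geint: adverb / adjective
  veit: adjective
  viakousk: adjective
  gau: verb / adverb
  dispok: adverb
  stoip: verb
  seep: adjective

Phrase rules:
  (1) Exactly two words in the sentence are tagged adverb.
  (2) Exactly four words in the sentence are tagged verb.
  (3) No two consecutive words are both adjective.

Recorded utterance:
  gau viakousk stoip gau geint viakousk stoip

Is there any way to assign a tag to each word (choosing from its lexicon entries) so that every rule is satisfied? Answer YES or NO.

NO

Candidates per position — 1:gau {verb,adverb}; 2:viakousk {adjective}; 3:stoip {verb}; 4:gau {verb,adverb}; 5:geint {adverb,adjective}; 6:viakousk {adjective}; 7:stoip {verb}.
Every candidate sequence violates at least one rule; no consistent tagging exists.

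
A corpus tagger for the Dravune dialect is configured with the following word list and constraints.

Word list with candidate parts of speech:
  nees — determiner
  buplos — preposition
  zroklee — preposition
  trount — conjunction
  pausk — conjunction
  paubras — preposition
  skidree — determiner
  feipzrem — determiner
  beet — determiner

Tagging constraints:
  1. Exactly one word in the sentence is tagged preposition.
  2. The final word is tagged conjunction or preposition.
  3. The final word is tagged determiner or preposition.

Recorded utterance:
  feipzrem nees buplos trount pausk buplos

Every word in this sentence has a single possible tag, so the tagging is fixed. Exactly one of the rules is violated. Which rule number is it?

1

Fixed tagging: determiner determiner preposition conjunction conjunction preposition.
Rule check: R1 ✗, R2 ✓, R3 ✓.
Only rule 1 fails.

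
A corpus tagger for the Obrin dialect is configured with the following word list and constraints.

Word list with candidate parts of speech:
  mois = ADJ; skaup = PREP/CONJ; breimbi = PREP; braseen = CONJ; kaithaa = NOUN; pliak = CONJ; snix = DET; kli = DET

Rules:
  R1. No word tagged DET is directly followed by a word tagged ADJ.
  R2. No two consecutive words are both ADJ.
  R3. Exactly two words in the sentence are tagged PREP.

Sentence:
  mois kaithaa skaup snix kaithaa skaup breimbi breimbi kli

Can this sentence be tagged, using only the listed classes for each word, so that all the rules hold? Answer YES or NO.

YES

Candidates per position — 1:mois {ADJ}; 2:kaithaa {NOUN}; 3:skaup {PREP,CONJ}; 4:snix {DET}; 5:kaithaa {NOUN}; 6:skaup {PREP,CONJ}; 7:breimbi {PREP}; 8:breimbi {PREP}; 9:kli {DET}.
One satisfying assignment: ADJ NOUN CONJ DET NOUN CONJ PREP PREP DET.
Checking: rule 1 ok; rule 2 ok; rule 3 ok.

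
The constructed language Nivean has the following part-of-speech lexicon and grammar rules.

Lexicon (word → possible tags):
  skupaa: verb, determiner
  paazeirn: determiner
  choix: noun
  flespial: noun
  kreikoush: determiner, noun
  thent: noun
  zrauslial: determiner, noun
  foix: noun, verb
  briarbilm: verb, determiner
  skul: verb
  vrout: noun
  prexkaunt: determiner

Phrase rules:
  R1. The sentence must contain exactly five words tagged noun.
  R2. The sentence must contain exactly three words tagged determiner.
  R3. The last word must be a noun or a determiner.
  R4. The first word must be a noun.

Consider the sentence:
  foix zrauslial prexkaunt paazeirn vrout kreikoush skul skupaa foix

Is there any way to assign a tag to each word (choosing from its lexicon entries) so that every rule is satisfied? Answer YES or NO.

Candidates per position — 1:foix {noun,verb}; 2:zrauslial {determiner,noun}; 3:prexkaunt {determiner}; 4:paazeirn {determiner}; 5:vrout {noun}; 6:kreikoush {determiner,noun}; 7:skul {verb}; 8:skupaa {verb,determiner}; 9:foix {noun,verb}.
One satisfying assignment: noun noun determiner determiner noun noun verb determiner noun.
Checking: rule 1 satisfied; rule 2 satisfied; rule 3 satisfied; rule 4 satisfied.

YES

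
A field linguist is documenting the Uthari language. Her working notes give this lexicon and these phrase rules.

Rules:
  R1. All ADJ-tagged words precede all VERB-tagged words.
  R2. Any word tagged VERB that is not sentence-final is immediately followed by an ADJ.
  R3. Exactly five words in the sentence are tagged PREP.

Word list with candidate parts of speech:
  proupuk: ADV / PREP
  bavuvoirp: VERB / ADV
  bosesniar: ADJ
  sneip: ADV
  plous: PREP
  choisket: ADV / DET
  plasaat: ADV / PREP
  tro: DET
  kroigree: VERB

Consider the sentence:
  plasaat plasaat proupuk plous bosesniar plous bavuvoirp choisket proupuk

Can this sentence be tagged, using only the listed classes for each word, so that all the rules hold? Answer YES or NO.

YES

Candidates per position — 1:plasaat {ADV,PREP}; 2:plasaat {ADV,PREP}; 3:proupuk {ADV,PREP}; 4:plous {PREP}; 5:bosesniar {ADJ}; 6:plous {PREP}; 7:bavuvoirp {VERB,ADV}; 8:choisket {ADV,DET}; 9:proupuk {ADV,PREP}.
One satisfying assignment: PREP PREP PREP PREP ADJ PREP ADV ADV ADV.
Checking: rule 1 ✓; rule 2 ✓; rule 3 ✓.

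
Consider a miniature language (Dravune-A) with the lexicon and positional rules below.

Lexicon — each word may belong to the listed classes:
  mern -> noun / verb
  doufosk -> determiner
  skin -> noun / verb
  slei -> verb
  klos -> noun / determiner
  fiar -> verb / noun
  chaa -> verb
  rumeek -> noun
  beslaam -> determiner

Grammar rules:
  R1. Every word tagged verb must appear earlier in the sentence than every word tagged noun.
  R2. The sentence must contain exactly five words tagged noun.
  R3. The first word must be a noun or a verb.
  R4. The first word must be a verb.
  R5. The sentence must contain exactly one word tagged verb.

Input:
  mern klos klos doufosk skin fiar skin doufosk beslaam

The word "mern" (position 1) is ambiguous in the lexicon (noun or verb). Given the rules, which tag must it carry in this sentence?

verb

Candidates per position — 1:mern {noun,verb}; 2:klos {noun,determiner}; 3:klos {noun,determiner}; 4:doufosk {determiner}; 5:skin {noun,verb}; 6:fiar {verb,noun}; 7:skin {noun,verb}; 8:doufosk {determiner}; 9:beslaam {determiner}.
Position 1: noun is ruled out by rule 4; that leaves verb.
Position 2: determiner is ruled out by rule 2; that leaves noun.
Position 3: determiner is ruled out by rule 2; that leaves noun.
Position 5: verb is ruled out by rule 1; that leaves noun.
Position 6: verb is ruled out by rule 1; that leaves noun.
Position 7: verb is ruled out by rule 1; that leaves noun.
The only consistent sequence is: verb noun noun determiner noun noun noun determiner determiner.
Rule-by-rule: rule 1 ok; rule 2 ok; rule 3 ok; rule 4 ok; rule 5 ok.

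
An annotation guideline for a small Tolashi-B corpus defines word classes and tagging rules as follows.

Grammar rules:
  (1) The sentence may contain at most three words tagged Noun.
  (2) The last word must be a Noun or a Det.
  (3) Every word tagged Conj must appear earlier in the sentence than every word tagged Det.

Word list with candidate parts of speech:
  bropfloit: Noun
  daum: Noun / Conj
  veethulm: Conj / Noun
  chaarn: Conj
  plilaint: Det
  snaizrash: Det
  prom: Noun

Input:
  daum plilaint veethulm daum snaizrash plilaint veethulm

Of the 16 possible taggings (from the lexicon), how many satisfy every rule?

1

Candidates per position — 1:daum {Noun,Conj}; 2:plilaint {Det}; 3:veethulm {Conj,Noun}; 4:daum {Noun,Conj}; 5:snaizrash {Det}; 6:plilaint {Det}; 7:veethulm {Conj,Noun}.
There are 16 candidate sequences in total.
The sequences that satisfy every rule: Conj Det Noun Noun Det Det Noun.
Count = 1.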